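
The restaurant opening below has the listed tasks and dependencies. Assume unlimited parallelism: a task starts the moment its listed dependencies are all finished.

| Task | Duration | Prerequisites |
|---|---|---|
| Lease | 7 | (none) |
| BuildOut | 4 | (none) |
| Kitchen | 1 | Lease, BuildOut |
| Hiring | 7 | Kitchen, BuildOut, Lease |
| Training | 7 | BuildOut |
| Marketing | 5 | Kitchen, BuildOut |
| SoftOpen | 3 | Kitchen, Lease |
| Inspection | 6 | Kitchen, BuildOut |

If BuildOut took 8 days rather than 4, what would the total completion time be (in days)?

Baseline: Lease→Kitchen→Hiring = 7+1+7 = 15 → 15 days.
BuildOut has 3 days of float (longest path through it is 12).
Now BuildOut→Kitchen→Hiring = 8+1+7 = 16 is longest, so the finish becomes 16 days.

16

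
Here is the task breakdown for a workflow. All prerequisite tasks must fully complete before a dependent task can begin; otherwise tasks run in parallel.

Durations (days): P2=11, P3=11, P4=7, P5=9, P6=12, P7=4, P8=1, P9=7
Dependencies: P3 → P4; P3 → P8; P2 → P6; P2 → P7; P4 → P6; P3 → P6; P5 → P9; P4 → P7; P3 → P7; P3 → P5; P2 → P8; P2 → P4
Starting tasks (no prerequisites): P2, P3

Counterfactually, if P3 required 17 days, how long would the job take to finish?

Actual critical path: P3→P4→P6 = 11+7+12 = 30 ⇒ 30 days.
Since P3 is critical, the +6 change carries straight to that chain (now 36 days).
The critical path is still P3→P4→P6; finish is now 36 days.

36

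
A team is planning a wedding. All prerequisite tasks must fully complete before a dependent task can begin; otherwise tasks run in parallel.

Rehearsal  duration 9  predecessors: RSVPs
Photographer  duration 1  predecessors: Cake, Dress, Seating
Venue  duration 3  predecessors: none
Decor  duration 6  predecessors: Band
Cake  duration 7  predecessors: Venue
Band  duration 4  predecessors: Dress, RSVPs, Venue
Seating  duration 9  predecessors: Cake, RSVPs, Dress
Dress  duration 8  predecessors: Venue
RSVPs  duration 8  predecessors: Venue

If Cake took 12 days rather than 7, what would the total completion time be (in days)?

25

Actual critical path: Venue→RSVPs→Band→Decor = 3+8+4+6 = 21 ⇒ 21 days.
Cake has 1 day of float (longest path through it is 20).
Now Venue→Cake→Seating→Photographer = 3+12+9+1 = 25 is longest, so the finish becomes 25 days.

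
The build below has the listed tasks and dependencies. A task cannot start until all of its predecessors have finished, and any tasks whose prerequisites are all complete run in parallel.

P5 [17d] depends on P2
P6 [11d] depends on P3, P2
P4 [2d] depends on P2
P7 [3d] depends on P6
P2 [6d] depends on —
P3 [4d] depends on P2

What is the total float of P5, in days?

P2→P3→P6→P7 = 6+4+11+3 = 24 sets the makespan at 24 days.
The longest chain containing P5 totals 23 days.
Float = 24 − 23 = 1.

1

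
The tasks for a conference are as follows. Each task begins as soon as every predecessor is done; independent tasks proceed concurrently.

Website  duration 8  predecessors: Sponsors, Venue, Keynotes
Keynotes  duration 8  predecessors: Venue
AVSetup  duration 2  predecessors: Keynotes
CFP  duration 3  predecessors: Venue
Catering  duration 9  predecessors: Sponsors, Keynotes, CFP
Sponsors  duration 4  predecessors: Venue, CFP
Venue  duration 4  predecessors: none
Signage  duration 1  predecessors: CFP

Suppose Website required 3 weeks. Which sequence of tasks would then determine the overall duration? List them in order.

Venue, Keynotes, Catering

Critical path before the change: Venue→Keynotes→Catering = 4+8+9 = 21 giving 21 weeks.
Website is off the critical path — its longest chain is 20 weeks, giving 1 of slack.
That remains the longest chain; total 21 weeks.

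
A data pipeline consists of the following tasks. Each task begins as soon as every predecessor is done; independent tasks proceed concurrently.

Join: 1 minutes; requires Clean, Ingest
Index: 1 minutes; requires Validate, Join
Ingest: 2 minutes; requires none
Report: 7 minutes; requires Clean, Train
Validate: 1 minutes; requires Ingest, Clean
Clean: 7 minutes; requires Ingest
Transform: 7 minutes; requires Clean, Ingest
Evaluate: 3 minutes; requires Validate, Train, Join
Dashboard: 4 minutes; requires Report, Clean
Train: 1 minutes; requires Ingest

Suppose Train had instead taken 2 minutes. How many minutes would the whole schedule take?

The binding path is Ingest→Clean→Report→Dashboard = 2+7+7+4 = 20; finish at 20 minutes.
Train has 6 minutes of float (longest path through it is 14).
No other chain overtakes it, so the finish is 20 minutes.

20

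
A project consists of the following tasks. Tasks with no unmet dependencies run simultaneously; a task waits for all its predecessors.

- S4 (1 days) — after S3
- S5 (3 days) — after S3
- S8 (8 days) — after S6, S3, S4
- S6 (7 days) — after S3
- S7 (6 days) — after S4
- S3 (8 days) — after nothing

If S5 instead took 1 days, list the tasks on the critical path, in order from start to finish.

S3, S6, S8

Baseline: S3→S6→S8 = 8+7+8 = 23 → 23 days.
S5 is off the critical path — its longest chain is 11 days, giving 12 of slack.
No other chain overtakes it, so the finish is 23 days.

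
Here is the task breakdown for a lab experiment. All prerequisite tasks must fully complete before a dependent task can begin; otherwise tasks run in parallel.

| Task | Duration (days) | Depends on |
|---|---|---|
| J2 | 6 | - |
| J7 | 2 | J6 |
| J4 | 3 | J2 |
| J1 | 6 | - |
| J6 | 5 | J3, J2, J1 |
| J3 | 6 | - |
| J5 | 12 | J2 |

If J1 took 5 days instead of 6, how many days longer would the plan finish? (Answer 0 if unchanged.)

0

Baseline: J2→J5 = 6+12 = 18 → 18 days.
The longest path through J1 is only 13 days, so J1 has float 5.
No other chain overtakes it, so the finish is 18 days.
Change in finish: 18 − 18 = +0 days.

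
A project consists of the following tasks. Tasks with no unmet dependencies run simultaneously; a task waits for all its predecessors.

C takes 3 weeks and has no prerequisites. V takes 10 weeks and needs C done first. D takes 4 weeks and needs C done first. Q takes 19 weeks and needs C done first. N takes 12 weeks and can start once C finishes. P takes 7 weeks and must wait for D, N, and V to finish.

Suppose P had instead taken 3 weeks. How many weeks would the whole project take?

The binding path is C→N→P = 3+12+7 = 22; finish at 22 weeks.
Since P is critical, the -4 change carries straight to that chain (now 18 weeks).
New critical path: C→Q = 3+19 = 22 ⇒ 22 weeks.

22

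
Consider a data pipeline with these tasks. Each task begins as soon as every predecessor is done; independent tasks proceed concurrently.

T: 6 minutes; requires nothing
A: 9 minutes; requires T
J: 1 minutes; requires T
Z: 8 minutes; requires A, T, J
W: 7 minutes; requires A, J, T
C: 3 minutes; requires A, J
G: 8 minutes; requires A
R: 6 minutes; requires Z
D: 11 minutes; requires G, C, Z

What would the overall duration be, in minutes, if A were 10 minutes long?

Critical path before the change: T→A→Z→D = 6+9+8+11 = 34 giving 34 minutes.
Since A is critical, the +1 change carries straight to that chain (now 35 minutes).
That remains the longest chain; total 35 minutes.

35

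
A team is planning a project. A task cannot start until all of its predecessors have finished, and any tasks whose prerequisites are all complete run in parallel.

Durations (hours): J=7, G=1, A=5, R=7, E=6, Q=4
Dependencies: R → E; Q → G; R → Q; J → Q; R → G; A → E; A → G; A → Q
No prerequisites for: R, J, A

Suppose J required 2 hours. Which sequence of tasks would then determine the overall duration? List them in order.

Critical path before the change: R→E = 7+6 = 13 giving 13 hours.
J is off the critical path — its longest chain is 12 hours, giving 1 of slack.
That remains the longest chain; total 13 hours.

R, E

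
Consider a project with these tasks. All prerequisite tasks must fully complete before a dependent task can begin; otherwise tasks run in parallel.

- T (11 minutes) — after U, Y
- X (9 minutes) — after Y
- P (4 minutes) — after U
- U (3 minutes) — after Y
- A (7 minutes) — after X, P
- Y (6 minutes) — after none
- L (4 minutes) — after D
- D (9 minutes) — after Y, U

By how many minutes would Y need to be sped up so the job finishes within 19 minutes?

3

Current finish: 22 minutes; target: 19.
Y is on every critical path, so each minute cut from Y cuts the finish by one (this holds down to a finish of 17).
Need 22 − 19 = 3 minutes off Y → Y becomes 3 minutes, finish becomes 19.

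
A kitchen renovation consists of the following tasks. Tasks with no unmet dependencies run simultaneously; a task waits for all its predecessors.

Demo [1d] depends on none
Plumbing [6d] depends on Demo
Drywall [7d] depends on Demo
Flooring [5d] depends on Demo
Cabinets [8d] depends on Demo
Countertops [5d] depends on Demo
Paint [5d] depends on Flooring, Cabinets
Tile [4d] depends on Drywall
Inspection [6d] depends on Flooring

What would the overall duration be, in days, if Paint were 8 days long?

17

Actual critical path: Demo→Cabinets→Paint = 1+8+5 = 14 ⇒ 14 days.
Since Paint is critical, the +3 change carries straight to that chain (now 17 days).
The critical path is still Demo→Cabinets→Paint; finish is now 17 days.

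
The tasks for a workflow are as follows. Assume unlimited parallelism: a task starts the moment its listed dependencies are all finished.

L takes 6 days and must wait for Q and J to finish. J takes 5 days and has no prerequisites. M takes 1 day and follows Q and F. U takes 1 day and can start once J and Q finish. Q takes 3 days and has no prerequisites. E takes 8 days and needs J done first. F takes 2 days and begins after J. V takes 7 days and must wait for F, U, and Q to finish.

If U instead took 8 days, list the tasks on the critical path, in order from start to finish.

J, U, V

Critical path before the change: J→F→V = 5+2+7 = 14 giving 14 days.
U has 1 day of float (longest path through it is 13).
Now J→U→V = 5+8+7 = 20 is longest, so the finish becomes 20 days.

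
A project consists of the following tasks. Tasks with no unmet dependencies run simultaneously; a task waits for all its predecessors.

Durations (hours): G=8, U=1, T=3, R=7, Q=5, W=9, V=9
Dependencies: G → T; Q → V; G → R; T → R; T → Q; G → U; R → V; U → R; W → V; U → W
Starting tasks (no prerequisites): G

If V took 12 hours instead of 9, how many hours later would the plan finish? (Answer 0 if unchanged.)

Baseline: G→U→W→V = 8+1+9+9 = 27 → 27 hours.
V lies on that path, so at 12 hours the path becomes 30 hours.
The critical path is still G→U→W→V; finish is now 30 hours.
Change in finish: 30 − 27 = +3 hours.

3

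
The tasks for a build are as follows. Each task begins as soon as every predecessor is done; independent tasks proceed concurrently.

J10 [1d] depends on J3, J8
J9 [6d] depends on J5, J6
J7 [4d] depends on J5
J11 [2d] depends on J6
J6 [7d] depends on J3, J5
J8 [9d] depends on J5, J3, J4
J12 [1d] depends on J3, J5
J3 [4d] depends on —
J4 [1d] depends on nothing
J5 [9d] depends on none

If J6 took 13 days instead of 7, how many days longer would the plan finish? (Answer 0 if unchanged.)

Baseline: J5→J6→J9 = 9+7+6 = 22 → 22 days.
J6 lies on that path, so at 13 days the path becomes 28 days.
That remains the longest chain; total 28 days.
Change in finish: 28 − 22 = +6 days.

6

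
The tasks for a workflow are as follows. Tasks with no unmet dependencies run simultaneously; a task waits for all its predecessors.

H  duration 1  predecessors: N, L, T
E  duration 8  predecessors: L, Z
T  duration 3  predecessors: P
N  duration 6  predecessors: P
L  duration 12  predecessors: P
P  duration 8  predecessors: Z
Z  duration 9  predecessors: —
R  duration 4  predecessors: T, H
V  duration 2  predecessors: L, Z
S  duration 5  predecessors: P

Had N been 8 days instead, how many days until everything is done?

Critical path before the change: Z→P→L→E = 9+8+12+8 = 37 giving 37 days.
The longest path through N is only 28 days, so N has float 9.
No other chain overtakes it, so the finish is 37 days.

37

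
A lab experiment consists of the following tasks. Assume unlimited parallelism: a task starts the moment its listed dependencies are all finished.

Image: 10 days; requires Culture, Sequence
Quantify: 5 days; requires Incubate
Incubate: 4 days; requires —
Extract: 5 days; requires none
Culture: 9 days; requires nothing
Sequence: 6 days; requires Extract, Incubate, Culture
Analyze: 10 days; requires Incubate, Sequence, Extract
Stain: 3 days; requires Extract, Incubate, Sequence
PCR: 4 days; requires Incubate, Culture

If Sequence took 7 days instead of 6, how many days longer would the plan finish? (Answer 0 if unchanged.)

Critical path before the change: Culture→Sequence→Analyze = 9+6+10 = 25 giving 25 days.
Sequence lies on that path, so at 7 days the path becomes 26 days.
The critical path is still Culture→Sequence→Analyze; finish is now 26 days.
Change in finish: 26 − 25 = +1 days.

1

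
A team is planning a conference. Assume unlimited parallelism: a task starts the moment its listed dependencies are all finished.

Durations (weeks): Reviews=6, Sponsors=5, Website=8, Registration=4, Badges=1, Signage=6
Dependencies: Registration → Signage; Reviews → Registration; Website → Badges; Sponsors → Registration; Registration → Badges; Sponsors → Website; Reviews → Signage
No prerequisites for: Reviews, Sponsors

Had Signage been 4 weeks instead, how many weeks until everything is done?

14

Actual critical path: Reviews→Registration→Signage = 6+4+6 = 16 ⇒ 16 weeks.
Since Signage is critical, the -2 change carries straight to that chain (now 14 weeks).
No other chain overtakes it, so the finish is 14 weeks.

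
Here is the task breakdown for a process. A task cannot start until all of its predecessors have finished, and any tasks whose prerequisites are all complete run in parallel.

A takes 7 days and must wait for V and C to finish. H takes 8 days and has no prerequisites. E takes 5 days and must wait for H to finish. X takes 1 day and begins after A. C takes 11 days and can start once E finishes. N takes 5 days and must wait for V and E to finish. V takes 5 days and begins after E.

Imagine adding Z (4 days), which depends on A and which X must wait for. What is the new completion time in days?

36

Originally the plan takes 32 days.
With Z inserted, X now waits for max(A, Z).
New critical path: H→E→C→A→Z→X = 8+5+11+7+4+1 = 36 ⇒ 36 days.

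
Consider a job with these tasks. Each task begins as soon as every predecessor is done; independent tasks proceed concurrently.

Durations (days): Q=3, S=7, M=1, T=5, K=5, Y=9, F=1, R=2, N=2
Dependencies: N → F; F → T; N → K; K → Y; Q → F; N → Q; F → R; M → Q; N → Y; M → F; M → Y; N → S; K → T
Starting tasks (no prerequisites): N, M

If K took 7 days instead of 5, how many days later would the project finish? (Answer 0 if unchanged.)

As given, the longest chain is N→K→Y = 2+5+9 = 16, so the finish is 16 days.
K lies on that path, so at 7 days the path becomes 18 days.
No other chain overtakes it, so the finish is 18 days.
Change in finish: 18 − 16 = +2 days.

2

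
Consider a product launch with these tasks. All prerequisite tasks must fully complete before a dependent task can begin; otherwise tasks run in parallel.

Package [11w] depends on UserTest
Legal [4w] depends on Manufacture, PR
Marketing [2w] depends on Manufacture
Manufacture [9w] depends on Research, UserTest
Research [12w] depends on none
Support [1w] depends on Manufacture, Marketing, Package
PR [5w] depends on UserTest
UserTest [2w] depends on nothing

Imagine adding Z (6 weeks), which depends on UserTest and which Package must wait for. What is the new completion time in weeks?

Originally the project takes 25 weeks.
With Z inserted, Package now waits for max(UserTest, Z).
New critical path: Research→Manufacture→Legal = 12+9+4 = 25 ⇒ 25 weeks.

25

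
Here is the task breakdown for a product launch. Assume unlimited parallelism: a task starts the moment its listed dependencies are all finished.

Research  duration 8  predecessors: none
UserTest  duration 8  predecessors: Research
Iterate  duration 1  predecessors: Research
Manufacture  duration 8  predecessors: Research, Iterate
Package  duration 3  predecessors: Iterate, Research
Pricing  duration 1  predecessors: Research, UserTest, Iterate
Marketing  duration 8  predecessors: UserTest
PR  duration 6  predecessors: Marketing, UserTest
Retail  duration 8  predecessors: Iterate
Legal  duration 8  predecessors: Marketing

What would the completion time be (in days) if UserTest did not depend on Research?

Before: longest chain Research→UserTest→Marketing→Legal = 8+8+8+8 = 32, finish 32.
Without Research→UserTest, UserTest's earliest start moves from 8 to 0.
After: UserTest→Marketing→Legal = 8+8+8 = 24 → 24 days.

24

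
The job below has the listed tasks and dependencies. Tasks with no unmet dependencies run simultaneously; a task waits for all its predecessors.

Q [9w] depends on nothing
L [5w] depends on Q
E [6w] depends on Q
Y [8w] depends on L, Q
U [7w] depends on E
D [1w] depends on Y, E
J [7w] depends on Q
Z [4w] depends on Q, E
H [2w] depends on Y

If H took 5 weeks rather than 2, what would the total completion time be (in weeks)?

The binding path is Q→L→Y→H = 9+5+8+2 = 24; finish at 24 weeks.
H is on the critical path; changing it to 5 makes that path 27 weeks.
That remains the longest chain; total 27 weeks.

27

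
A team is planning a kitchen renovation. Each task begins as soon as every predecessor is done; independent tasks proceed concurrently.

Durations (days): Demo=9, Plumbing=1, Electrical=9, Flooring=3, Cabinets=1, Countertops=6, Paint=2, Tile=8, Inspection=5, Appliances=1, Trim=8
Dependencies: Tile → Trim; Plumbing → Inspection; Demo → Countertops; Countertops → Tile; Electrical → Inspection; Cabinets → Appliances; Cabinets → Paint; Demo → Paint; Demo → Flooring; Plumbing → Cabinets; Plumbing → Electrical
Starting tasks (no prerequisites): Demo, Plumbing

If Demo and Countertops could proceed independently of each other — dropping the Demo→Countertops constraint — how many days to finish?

22

With the dependency in place, Demo→Countertops→Tile→Trim = 9+6+8+8 = 31 sets the finish at 31 days.
Without Demo→Countertops, Countertops's earliest start moves from 9 to 0.
After: Countertops→Tile→Trim = 6+8+8 = 22 → 22 days.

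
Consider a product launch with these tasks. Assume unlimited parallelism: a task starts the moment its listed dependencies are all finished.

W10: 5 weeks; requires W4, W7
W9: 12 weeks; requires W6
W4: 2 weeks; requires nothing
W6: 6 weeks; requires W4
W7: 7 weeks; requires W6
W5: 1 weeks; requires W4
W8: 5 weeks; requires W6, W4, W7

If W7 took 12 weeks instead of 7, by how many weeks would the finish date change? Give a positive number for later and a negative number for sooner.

5

Critical path before the change: W4→W6→W7→W8 = 2+6+7+5 = 20 giving 20 weeks.
W7 is on the critical path; changing it to 12 makes that path 25 weeks.
The critical path is still W4→W6→W7→W8; finish is now 25 weeks.
Change in finish: 25 − 20 = +5 weeks.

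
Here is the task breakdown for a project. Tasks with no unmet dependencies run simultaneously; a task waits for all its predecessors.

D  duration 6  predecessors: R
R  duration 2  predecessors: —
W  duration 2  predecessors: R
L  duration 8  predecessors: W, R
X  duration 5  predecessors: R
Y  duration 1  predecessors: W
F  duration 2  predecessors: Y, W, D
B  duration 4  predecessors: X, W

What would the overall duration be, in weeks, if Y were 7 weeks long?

The binding path is R→W→L = 2+2+8 = 12; finish at 12 weeks.
The longest path through Y is only 7 weeks, so Y has float 5.
Now R→W→Y→F = 2+2+7+2 = 13 is longest, so the finish becomes 13 weeks.

13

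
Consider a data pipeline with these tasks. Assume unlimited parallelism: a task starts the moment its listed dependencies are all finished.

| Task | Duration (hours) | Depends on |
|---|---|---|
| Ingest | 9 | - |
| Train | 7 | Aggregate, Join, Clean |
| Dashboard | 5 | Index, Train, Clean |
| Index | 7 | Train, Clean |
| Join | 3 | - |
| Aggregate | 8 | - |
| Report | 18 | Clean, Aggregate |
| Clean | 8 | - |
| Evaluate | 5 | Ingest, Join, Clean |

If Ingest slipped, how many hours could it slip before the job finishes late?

13

The longest chain is Clean→Train→Index→Dashboard = 8+7+7+5 = 27; overall finish 27 hours.
Longest path through Ingest: 14 hours (earliest finish 9, latest finish 22).
So Ingest can slip 22 − 9 = 13 hours.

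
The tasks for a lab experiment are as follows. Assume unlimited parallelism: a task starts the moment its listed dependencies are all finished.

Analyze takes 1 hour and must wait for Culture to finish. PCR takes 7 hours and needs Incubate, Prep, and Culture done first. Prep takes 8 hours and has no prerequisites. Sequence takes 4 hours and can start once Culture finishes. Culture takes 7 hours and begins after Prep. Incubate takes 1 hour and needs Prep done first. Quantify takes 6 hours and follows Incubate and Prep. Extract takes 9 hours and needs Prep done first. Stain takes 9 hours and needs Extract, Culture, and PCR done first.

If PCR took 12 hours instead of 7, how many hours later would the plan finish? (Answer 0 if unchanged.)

5

Actual critical path: Prep→Culture→PCR→Stain = 8+7+7+9 = 31 ⇒ 31 hours.
PCR lies on that path, so at 12 hours the path becomes 36 hours.
No other chain overtakes it, so the finish is 36 hours.
Change in finish: 36 − 31 = +5 hours.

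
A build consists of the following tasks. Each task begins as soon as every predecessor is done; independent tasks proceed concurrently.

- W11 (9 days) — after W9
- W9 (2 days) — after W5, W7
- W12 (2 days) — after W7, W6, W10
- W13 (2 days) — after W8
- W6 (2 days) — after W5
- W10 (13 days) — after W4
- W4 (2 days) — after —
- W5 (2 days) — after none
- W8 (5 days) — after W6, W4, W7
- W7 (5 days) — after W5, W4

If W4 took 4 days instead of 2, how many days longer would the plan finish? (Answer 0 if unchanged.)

2

Actual critical path: W4→W7→W9→W11 = 2+5+2+9 = 18 ⇒ 18 days.
W4 is on the critical path; changing it to 4 makes that path 20 days.
The critical path is still W4→W7→W9→W11; finish is now 20 days.
Change in finish: 20 − 18 = +2 days.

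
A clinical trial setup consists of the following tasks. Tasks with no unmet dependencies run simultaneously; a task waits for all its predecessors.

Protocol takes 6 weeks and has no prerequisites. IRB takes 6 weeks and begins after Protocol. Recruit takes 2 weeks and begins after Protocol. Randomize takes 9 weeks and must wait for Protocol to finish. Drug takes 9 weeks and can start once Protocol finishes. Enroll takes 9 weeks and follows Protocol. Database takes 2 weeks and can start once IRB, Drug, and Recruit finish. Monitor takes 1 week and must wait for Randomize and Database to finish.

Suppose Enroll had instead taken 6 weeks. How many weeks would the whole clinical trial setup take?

Critical path before the change: Protocol→Drug→Database→Monitor = 6+9+2+1 = 18 giving 18 weeks.
Enroll has 3 weeks of float (longest path through it is 15).
That remains the longest chain; total 18 weeks.

18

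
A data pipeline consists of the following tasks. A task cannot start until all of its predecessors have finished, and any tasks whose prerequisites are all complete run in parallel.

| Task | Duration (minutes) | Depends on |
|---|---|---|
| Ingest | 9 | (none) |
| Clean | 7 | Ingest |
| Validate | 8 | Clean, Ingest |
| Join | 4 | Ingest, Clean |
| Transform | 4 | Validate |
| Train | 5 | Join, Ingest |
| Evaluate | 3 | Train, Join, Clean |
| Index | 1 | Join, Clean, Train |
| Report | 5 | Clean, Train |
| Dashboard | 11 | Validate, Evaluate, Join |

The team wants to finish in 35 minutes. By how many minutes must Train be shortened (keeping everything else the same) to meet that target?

4

Current finish: 39 minutes; target: 35.
Train is on every critical path, so each minute cut from Train cuts the finish by one (this holds down to a finish of 35).
Need 39 − 35 = 4 minutes off Train → Train becomes 1 minute, finish becomes 35.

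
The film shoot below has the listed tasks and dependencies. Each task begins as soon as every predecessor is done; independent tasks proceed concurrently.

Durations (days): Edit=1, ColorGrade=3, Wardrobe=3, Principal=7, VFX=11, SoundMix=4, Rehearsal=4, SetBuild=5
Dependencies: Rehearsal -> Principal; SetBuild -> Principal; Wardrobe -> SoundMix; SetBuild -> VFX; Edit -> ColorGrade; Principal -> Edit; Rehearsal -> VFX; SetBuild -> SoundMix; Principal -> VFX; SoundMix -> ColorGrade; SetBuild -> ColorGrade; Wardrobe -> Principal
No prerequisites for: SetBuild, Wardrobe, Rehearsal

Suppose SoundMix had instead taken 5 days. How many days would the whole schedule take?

23

The binding path is SetBuild→Principal→VFX = 5+7+11 = 23; finish at 23 days.
The longest path through SoundMix is only 12 days, so SoundMix has float 11.
That remains the longest chain; total 23 days.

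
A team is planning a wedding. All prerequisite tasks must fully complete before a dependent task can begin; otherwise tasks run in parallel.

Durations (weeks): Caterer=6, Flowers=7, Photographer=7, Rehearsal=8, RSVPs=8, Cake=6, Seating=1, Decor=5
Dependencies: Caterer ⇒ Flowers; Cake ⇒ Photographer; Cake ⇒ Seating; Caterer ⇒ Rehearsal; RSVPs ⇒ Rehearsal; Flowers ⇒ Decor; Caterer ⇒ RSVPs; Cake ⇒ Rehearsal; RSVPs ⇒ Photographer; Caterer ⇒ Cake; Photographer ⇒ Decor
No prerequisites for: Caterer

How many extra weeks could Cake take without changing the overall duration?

2

Critical path: Caterer→RSVPs→Photographer→Decor = 6+8+7+5 = 26, so the finish is 26 weeks.
The longest chain containing Cake totals 24 weeks.
Slack of Cake = 8 − 6 = 2 weeks.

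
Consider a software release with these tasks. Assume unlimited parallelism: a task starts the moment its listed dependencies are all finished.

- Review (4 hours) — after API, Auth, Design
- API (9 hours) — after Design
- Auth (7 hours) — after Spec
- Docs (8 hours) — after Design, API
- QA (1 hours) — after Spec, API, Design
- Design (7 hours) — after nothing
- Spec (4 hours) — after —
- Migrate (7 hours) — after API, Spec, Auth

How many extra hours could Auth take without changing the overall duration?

6

Design→API→Docs = 7+9+8 = 24 sets the makespan at 24 hours.
Auth finishes as early as 11 and must finish by 17.
So Auth can slip 17 − 11 = 6 hours.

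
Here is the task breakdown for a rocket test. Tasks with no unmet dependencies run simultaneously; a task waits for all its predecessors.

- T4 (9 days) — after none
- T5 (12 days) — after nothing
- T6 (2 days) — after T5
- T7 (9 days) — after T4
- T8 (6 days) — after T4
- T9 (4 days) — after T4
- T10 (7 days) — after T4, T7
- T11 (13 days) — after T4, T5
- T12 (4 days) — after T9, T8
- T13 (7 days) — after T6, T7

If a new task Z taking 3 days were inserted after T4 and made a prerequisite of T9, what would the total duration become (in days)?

Originally the job takes 25 days.
With Z inserted, T9 now waits for max(T4, Z).
New critical path: T4→T7→T10 = 9+9+7 = 25 ⇒ 25 days.

25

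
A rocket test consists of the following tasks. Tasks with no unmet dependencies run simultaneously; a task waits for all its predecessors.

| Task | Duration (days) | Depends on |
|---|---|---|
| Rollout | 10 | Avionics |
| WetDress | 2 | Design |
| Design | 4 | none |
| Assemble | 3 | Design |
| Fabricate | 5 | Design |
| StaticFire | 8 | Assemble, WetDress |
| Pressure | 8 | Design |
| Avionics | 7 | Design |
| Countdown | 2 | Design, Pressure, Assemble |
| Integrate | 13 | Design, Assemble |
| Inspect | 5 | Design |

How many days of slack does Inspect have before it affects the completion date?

Critical path: Design→Avionics→Rollout = 4+7+10 = 21, so the finish is 21 days.
Longest path through Inspect: 9 days (earliest finish 9, latest finish 21).
So Inspect can slip 21 − 9 = 12 days.

12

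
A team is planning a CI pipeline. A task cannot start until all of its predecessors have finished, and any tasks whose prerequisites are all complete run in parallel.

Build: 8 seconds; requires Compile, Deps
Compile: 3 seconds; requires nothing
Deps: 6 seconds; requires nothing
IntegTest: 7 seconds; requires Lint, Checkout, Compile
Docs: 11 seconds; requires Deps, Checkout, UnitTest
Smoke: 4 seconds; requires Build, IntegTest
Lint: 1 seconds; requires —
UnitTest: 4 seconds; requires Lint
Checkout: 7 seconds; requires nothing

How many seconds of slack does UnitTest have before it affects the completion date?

2

Critical path: Checkout→IntegTest→Smoke = 7+7+4 = 18, so the finish is 18 seconds.
UnitTest finishes as early as 5 and must finish by 7.
Slack of UnitTest = 3 − 1 = 2 seconds.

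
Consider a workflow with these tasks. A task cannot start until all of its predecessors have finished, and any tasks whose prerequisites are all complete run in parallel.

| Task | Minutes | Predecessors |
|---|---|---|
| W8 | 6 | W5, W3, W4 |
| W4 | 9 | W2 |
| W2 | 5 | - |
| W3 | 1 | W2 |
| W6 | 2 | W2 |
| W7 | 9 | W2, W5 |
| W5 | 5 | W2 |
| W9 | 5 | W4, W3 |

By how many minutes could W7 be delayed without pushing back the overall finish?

1

The longest chain is W2→W4→W8 = 5+9+6 = 20; overall finish 20 minutes.
Longest path through W7: 19 minutes (earliest finish 19, latest finish 20).
So W7 can slip 20 − 19 = 1 minute.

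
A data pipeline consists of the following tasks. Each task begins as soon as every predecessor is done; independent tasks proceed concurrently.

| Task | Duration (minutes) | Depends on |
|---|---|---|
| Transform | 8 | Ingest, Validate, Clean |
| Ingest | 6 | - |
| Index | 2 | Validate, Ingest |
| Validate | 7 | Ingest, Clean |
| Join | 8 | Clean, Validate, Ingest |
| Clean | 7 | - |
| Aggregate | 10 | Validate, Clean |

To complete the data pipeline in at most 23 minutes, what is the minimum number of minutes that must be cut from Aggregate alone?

Current finish: 24 minutes; target: 23.
Aggregate is on every critical path, so each minute cut from Aggregate cuts the finish by one (this holds down to a finish of 22).
Need 24 − 23 = 1 minute off Aggregate → Aggregate becomes 9 minutes, finish becomes 23.

1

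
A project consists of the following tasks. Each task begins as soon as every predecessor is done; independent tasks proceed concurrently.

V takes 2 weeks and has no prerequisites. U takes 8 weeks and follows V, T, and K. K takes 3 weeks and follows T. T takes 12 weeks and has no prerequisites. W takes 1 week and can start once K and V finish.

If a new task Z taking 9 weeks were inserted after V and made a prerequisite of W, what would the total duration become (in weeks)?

Originally the plan takes 23 weeks.
With Z inserted, W now waits for max(K, V, Z).
New critical path: T→K→U = 12+3+8 = 23 ⇒ 23 weeks.

23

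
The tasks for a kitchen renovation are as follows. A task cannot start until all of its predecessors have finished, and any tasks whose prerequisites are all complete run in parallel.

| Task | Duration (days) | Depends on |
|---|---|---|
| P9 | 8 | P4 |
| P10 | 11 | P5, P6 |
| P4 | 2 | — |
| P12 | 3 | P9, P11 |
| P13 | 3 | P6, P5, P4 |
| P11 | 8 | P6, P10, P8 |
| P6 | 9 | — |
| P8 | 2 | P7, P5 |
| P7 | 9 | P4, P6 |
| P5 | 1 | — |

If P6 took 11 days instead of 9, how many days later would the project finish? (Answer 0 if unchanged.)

2

The binding path is P6→P7→P8→P11→P12 = 9+9+2+8+3 = 31; finish at 31 days.
Since P6 is critical, the +2 change carries straight to that chain (now 33 days).
No other chain overtakes it, so the finish is 33 days.
Change in finish: 33 − 31 = +2 days.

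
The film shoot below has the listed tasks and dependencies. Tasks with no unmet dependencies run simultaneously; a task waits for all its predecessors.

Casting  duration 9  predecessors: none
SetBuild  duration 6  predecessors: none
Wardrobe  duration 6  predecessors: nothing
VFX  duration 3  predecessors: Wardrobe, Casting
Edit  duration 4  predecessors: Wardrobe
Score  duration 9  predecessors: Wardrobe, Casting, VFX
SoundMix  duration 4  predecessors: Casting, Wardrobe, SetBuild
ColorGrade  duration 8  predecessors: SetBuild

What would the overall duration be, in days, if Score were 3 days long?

Baseline: Casting→VFX→Score = 9+3+9 = 21 → 21 days.
Score lies on that path, so at 3 days the path becomes 15 days.
That remains the longest chain; total 15 days.

15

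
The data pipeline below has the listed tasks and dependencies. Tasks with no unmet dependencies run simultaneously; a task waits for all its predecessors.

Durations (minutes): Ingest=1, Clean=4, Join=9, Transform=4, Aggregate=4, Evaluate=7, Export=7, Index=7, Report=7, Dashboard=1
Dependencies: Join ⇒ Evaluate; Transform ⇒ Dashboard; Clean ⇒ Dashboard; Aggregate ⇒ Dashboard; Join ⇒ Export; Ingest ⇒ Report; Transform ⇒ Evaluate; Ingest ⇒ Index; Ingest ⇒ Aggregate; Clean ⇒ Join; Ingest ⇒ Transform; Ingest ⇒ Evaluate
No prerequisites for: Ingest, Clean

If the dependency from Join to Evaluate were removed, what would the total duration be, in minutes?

With the dependency in place, Clean→Join→Evaluate = 4+9+7 = 20 sets the finish at 20 minutes.
Without Join→Evaluate, Evaluate's earliest start moves from 13 to 5.
The longest chain is now Clean→Join→Export = 4+9+7 = 20, so the plan takes 20 minutes.

20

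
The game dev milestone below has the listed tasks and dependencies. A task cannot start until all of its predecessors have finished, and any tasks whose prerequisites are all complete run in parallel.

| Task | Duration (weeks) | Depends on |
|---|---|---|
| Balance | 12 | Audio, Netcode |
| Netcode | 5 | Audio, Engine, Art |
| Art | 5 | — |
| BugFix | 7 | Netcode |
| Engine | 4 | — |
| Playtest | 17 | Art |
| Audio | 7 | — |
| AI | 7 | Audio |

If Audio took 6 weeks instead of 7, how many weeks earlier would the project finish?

1

The binding path is Audio→Netcode→Balance = 7+5+12 = 24; finish at 24 weeks.
Audio lies on that path, so at 6 weeks the path becomes 23 weeks.
The critical path is still Audio→Netcode→Balance; finish is now 23 weeks.
Change in finish: 23 − 24 = -1 weeks.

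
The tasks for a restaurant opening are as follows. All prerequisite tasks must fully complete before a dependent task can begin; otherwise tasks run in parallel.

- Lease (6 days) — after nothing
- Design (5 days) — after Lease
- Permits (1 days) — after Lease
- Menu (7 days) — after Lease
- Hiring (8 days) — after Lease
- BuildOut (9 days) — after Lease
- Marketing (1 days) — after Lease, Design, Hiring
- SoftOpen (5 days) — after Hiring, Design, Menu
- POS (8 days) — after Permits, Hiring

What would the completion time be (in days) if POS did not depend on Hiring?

Before: longest chain Lease→Hiring→POS = 6+8+8 = 22, finish 22.
Without Hiring→POS, POS's earliest start moves from 14 to 7.
The longest chain is now Lease→Hiring→SoftOpen = 6+8+5 = 19, so the project takes 19 days.

19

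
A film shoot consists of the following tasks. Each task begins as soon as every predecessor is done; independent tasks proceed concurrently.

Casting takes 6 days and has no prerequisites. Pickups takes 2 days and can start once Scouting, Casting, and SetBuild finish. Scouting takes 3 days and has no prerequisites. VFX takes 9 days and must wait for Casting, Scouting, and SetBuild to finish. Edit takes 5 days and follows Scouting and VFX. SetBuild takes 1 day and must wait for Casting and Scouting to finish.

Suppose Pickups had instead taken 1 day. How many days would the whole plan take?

21

The binding path is Casting→SetBuild→VFX→Edit = 6+1+9+5 = 21; finish at 21 days.
The longest path through Pickups is only 9 days, so Pickups has float 12.
That remains the longest chain; total 21 days.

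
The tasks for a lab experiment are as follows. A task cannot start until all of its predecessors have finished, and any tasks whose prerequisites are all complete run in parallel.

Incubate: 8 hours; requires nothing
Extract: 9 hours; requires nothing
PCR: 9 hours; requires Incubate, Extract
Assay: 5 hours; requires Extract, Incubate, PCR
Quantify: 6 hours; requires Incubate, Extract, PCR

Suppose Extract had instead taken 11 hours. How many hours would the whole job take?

Actual critical path: Extract→PCR→Quantify = 9+9+6 = 24 ⇒ 24 hours.
Extract is on the critical path; changing it to 11 makes that path 26 hours.
The critical path is still Extract→PCR→Quantify; finish is now 26 hours.

26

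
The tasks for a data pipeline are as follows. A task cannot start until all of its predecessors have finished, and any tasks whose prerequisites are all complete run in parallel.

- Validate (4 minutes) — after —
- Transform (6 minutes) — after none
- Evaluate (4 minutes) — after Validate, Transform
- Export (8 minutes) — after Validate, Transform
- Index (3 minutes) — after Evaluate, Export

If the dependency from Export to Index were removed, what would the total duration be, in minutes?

Before: longest chain Transform→Export→Index = 6+8+3 = 17, finish 17.
Without Export→Index, Index's earliest start moves from 14 to 10.
After: Transform→Export = 6+8 = 14 → 14 minutes.

14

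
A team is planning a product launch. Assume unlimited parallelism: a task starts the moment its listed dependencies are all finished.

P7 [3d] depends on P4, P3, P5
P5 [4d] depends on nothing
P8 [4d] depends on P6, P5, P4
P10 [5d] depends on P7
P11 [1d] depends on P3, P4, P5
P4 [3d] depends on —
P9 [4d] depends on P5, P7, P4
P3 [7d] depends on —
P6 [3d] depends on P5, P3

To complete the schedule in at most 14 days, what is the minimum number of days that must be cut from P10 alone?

1

Current finish: 15 days; target: 14.
P10 is on every critical path, so each day cut from P10 cuts the finish by one (this holds down to a finish of 14).
Need 15 − 14 = 1 day off P10 → P10 becomes 4 days, finish becomes 14.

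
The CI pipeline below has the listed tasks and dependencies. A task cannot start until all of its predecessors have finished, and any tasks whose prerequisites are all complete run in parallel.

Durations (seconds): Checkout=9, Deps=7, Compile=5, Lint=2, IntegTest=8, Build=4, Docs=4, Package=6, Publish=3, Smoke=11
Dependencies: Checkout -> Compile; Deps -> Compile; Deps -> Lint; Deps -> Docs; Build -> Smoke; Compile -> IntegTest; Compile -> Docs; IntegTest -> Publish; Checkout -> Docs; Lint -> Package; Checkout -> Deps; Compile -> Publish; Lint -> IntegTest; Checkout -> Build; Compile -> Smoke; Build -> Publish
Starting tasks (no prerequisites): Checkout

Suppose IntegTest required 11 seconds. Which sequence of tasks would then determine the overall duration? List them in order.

Checkout, Deps, Compile, IntegTest, Publish

As given, the longest chain is Checkout→Deps→Compile→IntegTest→Publish = 9+7+5+8+3 = 32, so the finish is 32 seconds.
IntegTest is on the critical path; changing it to 11 makes that path 35 seconds.
No other chain overtakes it, so the finish is 35 seconds.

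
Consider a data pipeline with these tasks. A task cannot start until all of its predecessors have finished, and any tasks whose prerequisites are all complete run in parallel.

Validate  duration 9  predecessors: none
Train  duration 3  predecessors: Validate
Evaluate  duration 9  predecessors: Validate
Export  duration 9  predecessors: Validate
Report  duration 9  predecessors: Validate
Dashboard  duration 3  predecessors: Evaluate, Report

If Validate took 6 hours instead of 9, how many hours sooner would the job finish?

3

As given, the longest chain is Validate→Evaluate→Dashboard = 9+9+3 = 21, so the finish is 21 hours.
Validate lies on that path, so at 6 hours the path becomes 18 hours.
That remains the longest chain; total 18 hours.
Change in finish: 18 − 21 = -3 hours.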